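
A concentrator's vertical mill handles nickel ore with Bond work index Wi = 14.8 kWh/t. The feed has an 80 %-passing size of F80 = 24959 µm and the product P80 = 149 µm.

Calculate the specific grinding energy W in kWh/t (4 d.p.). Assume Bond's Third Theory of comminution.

W = 11.1878 kWh/t

W = 10 Wi (1/√P80 − 1/√F80)  [Bond]
1/√149 = 0.081923;  1/√24959 = 0.006330
W = 10·14.8·(0.081923 − 0.006330) = 11.1878 kWh/t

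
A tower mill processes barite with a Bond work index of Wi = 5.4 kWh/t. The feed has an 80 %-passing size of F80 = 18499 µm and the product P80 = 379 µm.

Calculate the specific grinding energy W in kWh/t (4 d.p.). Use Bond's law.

W = 2.3768 kWh/t

Bond: W = 10·Wi·(1/√P80 − 1/√F80)
1/√379 = 0.051367;  1/√18499 = 0.007352
W = 10·5.4·(0.051367 − 0.007352) = 2.3768 kWh/t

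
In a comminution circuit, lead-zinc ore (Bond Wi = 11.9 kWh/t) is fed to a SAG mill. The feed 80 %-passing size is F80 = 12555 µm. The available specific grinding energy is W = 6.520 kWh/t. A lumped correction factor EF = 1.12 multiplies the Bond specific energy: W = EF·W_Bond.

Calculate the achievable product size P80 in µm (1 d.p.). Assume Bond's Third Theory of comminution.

P80 = 298.9 µm

W = 10 Wi (P80^-0.5 − F80^-0.5)
W_Bond = W / EF = 6.520 / 1.12 = 5.8214 kWh/t
⇒ 1/√P80 = W_Bond/(10 Wi) + 1/√F80
  = 5.8214/(10·11.9) + 1/√12555 = 0.048920 + 0.008925 = 0.057844
P80 = (1/0.057844)² = 17.2878² = 298.87 µm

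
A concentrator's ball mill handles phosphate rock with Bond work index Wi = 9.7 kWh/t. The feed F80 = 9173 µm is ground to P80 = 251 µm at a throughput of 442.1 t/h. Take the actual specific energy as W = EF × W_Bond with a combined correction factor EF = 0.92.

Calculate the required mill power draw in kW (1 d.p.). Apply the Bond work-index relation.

P = 2078.3 kW

W = 10 Wi (1/√P80 − 1/√F80)  [Bond]
W = 10·9.7·(1/√251 − 1/√9173) = 10·9.7·(0.052678) = 5.1098 kWh/t
W_actual = 0.92 × 5.1098 = 4.7010 kWh/t
P = W·T = 4.7010·442.1 = 2078.3 kW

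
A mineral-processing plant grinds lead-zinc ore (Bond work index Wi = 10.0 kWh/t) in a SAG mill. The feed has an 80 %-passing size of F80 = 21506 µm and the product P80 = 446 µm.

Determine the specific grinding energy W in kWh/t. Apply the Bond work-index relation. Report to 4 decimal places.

W_Bond = 10·Wi·(1/√P₈₀ − 1/√F₈₀)
1/√446 = 0.047351;  1/√21506 = 0.006819
W = 10·10.0·(0.047351 − 0.006819) = 4.0532 kWh/t

W = 4.0532 kWh/t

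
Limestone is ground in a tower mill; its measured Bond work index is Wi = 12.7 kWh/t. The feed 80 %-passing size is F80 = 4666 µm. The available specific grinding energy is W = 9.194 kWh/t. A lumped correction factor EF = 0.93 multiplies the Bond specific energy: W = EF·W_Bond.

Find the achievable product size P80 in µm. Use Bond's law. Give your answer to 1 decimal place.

P80 = 116.9 µm

Bond: W = 10·Wi·(1/√P80 − 1/√F80)
W_Bond = W / EF = 9.194 / 0.93 = 9.8860 kWh/t
⇒ 1/√P80 = W_Bond/(10 Wi) + 1/√F80
  = 9.8860/(10·12.7) + 1/√4666 = 0.077843 + 0.014640 = 0.092482
P80 = (1/0.092482)² = 10.8129² = 116.92 µm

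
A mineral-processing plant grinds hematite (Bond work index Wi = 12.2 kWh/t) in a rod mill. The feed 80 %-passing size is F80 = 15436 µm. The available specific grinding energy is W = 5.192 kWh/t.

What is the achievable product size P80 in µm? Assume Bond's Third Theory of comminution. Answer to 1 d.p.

P80 = 390.5 µm

W = 10·Wi·[P80^(−½) − F80^(−½)]
P80^(−½) = W/(10 Wi) + F80^(−½)
  = 5.1920/(10·12.2) + 1/√15436 = 0.042557 + 0.008049 = 0.050606
P80 = (1/0.050606)² = 19.7604² = 390.47 µm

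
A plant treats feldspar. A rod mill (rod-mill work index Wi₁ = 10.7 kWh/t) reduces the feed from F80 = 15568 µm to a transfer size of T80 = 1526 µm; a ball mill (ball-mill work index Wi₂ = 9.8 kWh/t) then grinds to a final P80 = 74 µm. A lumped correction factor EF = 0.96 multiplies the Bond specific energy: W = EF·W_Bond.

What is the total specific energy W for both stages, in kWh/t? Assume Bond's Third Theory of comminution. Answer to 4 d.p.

W = 10.3345 kWh/t

Bond:  W = 10 Wi (1/√P − 1/√F)
Stage 1 (15568→1526 µm, Wi₁=10.7): W₁ = 10·10.7·(0.025599 − 0.008015) = 1.8815 kWh/t
Stage 2 (1526→74 µm, Wi₂=9.8): W₂ = 10·9.8·(0.116248 − 0.025599) = 8.8836 kWh/t
W = W₁ + W₂ = 1.8815 + 8.8836 = 10.7651 kWh/t
Apply correction: 10.7651 × 0.96 = 10.3345 kWh/t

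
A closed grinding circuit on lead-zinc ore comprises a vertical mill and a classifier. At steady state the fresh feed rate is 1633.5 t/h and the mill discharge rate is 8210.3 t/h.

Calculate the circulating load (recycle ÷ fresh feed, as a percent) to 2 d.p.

CL = 402.62 %

M = F + R at steady state, so:
R = M − F = 8210.3 − 1633.5 = 6576.8 t/h
CL = 100·R/F = 100·6576.8/1633.5 = 402.62 %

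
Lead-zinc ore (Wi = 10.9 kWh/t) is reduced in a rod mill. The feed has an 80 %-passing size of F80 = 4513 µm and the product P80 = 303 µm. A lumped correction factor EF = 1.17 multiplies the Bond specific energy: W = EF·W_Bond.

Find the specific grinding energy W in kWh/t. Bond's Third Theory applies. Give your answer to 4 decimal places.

W = 5.4280 kWh/t

W_Bond = 10·Wi·(1/√P₈₀ − 1/√F₈₀)
1/√303 = 0.057448;  1/√4513 = 0.014886
W = 10·10.9·(0.057448 − 0.014886) = 4.6394 kWh/t
With EF = 1.17: W = 4.6394·1.17 = 5.4280 kWh/t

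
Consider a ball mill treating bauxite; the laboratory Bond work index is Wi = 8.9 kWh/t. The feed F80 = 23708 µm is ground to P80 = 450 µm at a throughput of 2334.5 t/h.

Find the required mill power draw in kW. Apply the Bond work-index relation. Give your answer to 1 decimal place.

W = 10·Wi·(P80^(-½) − F80^(-½))
W = 10·8.9·(1/√450 − 1/√23708) = 10·8.9·(0.040646) = 3.6175 kWh/t
Power = W × throughput = 3.6175 kWh/t × 2334.5 t/h = 8445.0 kW

P = 8445.0 kW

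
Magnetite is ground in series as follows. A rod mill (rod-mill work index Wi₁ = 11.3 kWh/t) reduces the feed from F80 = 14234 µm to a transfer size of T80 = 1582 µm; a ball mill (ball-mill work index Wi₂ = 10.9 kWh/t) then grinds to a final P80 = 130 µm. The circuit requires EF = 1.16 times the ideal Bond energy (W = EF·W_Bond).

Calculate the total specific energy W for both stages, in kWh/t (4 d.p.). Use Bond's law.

W_Bond = 10·Wi·(1/√P₈₀ − 1/√F₈₀)
Stage 1 (14234→1582 µm, Wi₁=11.3): W₁ = 10·11.3·(0.025142 − 0.008382) = 1.8939 kWh/t
Stage 2 (1582→130 µm, Wi₂=10.9): W₂ = 10·10.9·(0.087706 − 0.025142) = 6.8195 kWh/t
W = W₁ + W₂ = 1.8939 + 6.8195 = 8.7134 kWh/t
With EF = 1.16: W = 8.7134·1.16 = 10.1075 kWh/t

W = 10.1075 kWh/t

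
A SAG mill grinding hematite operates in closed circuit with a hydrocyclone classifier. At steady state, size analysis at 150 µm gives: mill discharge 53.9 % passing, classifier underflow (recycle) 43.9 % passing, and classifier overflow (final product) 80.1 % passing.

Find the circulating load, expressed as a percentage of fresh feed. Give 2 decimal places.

CL = 262.00 %

Classifier node, passing 150 µm:
r = (o − d)/(d − u)
r = (80.1 − 53.9)/(53.9 − 43.9) = 26.2/10.0 = 2.6200
CL = 100·r = 262.00 %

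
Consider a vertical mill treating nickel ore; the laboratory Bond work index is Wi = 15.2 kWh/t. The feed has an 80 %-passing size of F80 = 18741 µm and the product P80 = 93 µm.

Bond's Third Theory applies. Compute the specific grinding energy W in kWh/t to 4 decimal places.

W = 14.6513 kWh/t

W = 10·Wi·(P80^(-½) − F80^(-½))
1/√93 = 0.103695;  1/√18741 = 0.007305
W = 10·15.2·(0.103695 − 0.007305) = 14.6513 kWh/t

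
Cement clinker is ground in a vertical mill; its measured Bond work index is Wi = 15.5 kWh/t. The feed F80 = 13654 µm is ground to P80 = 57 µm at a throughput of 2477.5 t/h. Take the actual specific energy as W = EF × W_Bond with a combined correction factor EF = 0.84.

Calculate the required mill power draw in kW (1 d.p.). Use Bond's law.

W = 10 Wi (1/√P80 − 1/√F80)  [Bond]
W = 10·15.5·(1/√57 − 1/√13654) = 10·15.5·(0.123895) = 19.2038 kWh/t
Apply correction: 19.2038 × 0.84 = 16.1312 kWh/t
Mill draw = 16.1312 × 2477.5 = 39965.0 kW

P = 39965.0 kW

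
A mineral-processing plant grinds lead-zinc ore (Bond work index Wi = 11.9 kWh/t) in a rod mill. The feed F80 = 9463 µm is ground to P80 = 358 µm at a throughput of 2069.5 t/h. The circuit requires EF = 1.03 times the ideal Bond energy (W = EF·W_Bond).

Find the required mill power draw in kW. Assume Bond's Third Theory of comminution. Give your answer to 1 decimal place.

P = 10798.7 kW

W = 10·Wi·(P80^(-½) − F80^(-½))
W = 10·11.9·(1/√358 − 1/√9463) = 10·11.9·(0.042572) = 5.0660 kWh/t
Apply correction: 5.0660 × 1.03 = 5.2180 kWh/t
P_mill = W·ṁ = 5.2180·2069.5 = 10798.7 kW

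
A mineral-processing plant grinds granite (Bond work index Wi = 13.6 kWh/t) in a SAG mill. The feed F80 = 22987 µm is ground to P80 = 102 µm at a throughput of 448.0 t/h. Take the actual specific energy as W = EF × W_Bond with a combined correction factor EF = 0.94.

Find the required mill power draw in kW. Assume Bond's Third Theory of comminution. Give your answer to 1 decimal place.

W_Bond = 10·Wi·(1/√P₈₀ − 1/√F₈₀)
W = 10·13.6·(1/√102 − 1/√22987) = 10·13.6·(0.092419) = 12.5690 kWh/t
W_actual = 0.94 × 12.5690 = 11.8149 kWh/t
P = W·T = 11.8149·448.0 = 5293.1 kW

P = 5293.1 kW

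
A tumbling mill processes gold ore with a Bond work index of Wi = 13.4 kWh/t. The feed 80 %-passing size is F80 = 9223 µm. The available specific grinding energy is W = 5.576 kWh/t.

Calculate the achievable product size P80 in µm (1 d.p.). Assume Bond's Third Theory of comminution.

W = 10 Wi (1/√P80 − 1/√F80)  [Bond]
P80^-0.5 = F80^-0.5 + W/(10 Wi)
  = 5.5760/(10·13.4) + 1/√9223 = 0.041612 + 0.010413 = 0.052025
P80 = (1/0.052025)² = 19.2217² = 369.47 µm

P80 = 369.5 µm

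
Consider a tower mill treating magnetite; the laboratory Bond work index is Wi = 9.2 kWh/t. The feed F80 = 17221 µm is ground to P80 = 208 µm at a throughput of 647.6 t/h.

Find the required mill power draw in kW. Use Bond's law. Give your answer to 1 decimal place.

W = 10 Wi (1/√P80 − 1/√F80)  [Bond]
W = 10·9.2·(1/√208 − 1/√17221) = 10·9.2·(0.061717) = 5.6780 kWh/t
Power = W × throughput = 5.6780 kWh/t × 647.6 t/h = 3677.1 kW

P = 3677.1 kW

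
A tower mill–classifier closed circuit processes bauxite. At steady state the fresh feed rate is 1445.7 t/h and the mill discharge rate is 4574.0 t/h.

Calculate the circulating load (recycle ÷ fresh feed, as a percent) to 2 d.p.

CL = 216.39 %

Mill node: discharge = fresh + recycle.
R = M − F = 4574.0 − 1445.7 = 3128.3 t/h
CL = 100·R/F = 100·3128.3/1445.7 = 216.39 %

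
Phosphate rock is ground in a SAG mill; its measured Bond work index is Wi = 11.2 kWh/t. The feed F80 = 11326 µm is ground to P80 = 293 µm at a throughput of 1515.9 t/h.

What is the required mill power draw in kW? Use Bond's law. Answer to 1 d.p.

P = 8323.4 kW

W = 10 Wi (1/√P80 − 1/√F80)  [Bond]
W = 10·11.2·(1/√293 − 1/√11326) = 10·11.2·(0.049024) = 5.4907 kWh/t
Mill draw = 5.4907 × 1515.9 = 8323.4 kW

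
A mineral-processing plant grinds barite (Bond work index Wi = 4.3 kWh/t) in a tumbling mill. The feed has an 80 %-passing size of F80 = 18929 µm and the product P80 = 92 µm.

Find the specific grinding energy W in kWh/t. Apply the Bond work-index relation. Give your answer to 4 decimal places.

W = 4.1705 kWh/t

Bond: W = 10·Wi·(1/√P80 − 1/√F80)
1/√92 = 0.104257;  1/√18929 = 0.007268
W = 10·4.3·(0.104257 − 0.007268) = 4.1705 kWh/t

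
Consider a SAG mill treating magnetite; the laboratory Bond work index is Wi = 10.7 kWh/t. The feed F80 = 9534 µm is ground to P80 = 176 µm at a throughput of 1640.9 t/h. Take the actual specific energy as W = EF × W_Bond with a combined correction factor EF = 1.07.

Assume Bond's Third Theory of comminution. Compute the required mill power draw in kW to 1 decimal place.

W = 10·Wi·(P80^(-½) − F80^(-½))
W = 10·10.7·(1/√176 − 1/√9534) = 10·10.7·(0.065136) = 6.9696 kWh/t
W_actual = 1.07 × 6.9696 = 7.4575 kWh/t
Mill draw = 7.4575 × 1640.9 = 12236.9 kW

P = 12236.9 kW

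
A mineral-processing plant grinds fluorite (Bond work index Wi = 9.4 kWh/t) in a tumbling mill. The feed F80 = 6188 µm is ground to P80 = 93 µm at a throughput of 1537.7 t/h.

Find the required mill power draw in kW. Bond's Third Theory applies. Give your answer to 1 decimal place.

P = 13151.0 kW

W_Bond = 10·Wi·(1/√P₈₀ − 1/√F₈₀)
W = 10·9.4·(1/√93 − 1/√6188) = 10·9.4·(0.090983) = 8.5524 kWh/t
P_mill = W·ṁ = 8.5524·1537.7 = 13151.0 kW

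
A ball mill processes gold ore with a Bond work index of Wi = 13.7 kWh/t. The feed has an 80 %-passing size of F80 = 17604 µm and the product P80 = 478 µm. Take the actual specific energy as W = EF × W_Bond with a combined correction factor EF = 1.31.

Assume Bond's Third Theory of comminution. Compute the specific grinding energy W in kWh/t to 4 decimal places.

W = 6.8561 kWh/t

W = 10 Wi / √P80 − 10 Wi / √F80
1/√478 = 0.045739;  1/√17604 = 0.007537
W = 10·13.7·(0.045739 − 0.007537) = 5.2337 kWh/t
With EF = 1.31: W = 5.2337·1.31 = 6.8561 kWh/t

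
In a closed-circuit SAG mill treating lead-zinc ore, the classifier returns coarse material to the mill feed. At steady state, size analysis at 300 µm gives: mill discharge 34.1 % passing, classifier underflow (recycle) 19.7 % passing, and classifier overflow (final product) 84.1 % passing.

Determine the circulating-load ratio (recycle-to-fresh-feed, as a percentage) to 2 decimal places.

CL = 347.22 %

Let r = R/F. Size balance at 300 µm:
d + r·d = r·u + o → r(d−u) = o−d
r = (84.1 − 34.1)/(34.1 − 19.7) = 50.0/14.4 = 3.4722
CL = 100·r = 347.22 %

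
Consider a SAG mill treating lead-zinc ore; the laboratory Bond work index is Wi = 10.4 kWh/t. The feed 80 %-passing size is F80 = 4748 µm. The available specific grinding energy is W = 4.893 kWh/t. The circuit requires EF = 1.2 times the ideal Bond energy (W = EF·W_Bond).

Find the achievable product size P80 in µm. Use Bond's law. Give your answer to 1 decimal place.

P80 = 346.5 µm

W = 10 Wi (1/√P80 − 1/√F80)  [Bond]
W_Bond = W / EF = 4.893 / 1.2 = 4.0775 kWh/t
⇒ 1/√P80 = W_Bond/(10 Wi) + 1/√F80
  = 4.0775/(10·10.4) + 1/√4748 = 0.039207 + 0.014513 = 0.053719
P80 = (1/0.053719)² = 18.6153² = 346.53 µm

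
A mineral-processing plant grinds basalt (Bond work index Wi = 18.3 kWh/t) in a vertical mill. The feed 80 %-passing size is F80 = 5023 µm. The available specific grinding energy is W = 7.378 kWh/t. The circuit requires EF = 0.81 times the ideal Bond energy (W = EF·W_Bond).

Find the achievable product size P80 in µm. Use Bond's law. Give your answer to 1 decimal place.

W = 10·Wi·[P80^(−½) − F80^(−½)]
W_Bond = W / EF = 7.378 / 0.81 = 9.1086 kWh/t
P80^-0.5 = F80^-0.5 + W_Bond/(10 Wi)
  = 9.1086/(10·18.3) + 1/√5023 = 0.049774 + 0.014110 = 0.063884
P80 = (1/0.063884)² = 15.6534² = 245.03 µm

P80 = 245.0 µm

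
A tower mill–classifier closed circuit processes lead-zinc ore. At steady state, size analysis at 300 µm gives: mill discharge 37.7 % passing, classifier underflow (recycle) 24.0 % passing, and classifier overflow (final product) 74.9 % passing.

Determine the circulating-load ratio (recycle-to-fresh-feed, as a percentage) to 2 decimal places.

Mass balance on the −300 µm fraction:
(1+r)d = ru + o → r = (o−d)/(d−u)
r = (74.9 − 37.7)/(37.7 − 24.0) = 37.2/13.7 = 2.7153
CL = 100·r = 271.53 %

CL = 271.53 %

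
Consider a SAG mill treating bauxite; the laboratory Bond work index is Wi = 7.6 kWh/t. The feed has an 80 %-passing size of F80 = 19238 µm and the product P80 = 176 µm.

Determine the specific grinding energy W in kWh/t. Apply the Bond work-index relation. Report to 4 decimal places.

W = 10 Wi / √P80 − 10 Wi / √F80
1/√176 = 0.075378;  1/√19238 = 0.007210
W = 10·7.6·(0.075378 − 0.007210) = 5.1808 kWh/t

W = 5.1808 kWh/t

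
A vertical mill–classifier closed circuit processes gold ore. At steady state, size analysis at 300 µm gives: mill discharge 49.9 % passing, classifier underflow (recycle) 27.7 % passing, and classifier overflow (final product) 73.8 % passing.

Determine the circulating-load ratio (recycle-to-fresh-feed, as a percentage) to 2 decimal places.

Let r = R/F. Size balance at 300 µm:
(1+r)·d = r·u + o ⇒ r = (o−d)/(d−u)
r = (73.8 − 49.9)/(49.9 − 27.7) = 23.9/22.2 = 1.0766
CL = 100·r = 107.66 %

CL = 107.66 %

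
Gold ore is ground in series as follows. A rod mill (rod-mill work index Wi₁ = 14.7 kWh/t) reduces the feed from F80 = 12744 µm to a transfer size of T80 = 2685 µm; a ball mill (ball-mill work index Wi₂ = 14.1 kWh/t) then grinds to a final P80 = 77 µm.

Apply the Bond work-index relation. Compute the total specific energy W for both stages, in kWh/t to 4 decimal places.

W_Bond = 10·Wi·(1/√P₈₀ − 1/√F₈₀)
Stage 1 (12744→2685 µm, Wi₁=14.7): W₁ = 10·14.7·(0.019299 − 0.008858) = 1.5347 kWh/t
Stage 2 (2685→77 µm, Wi₂=14.1): W₂ = 10·14.1·(0.113961 − 0.019299) = 13.3473 kWh/t
W = W₁ + W₂ = 1.5347 + 13.3473 = 14.8821 kWh/t

W = 14.8821 kWh/t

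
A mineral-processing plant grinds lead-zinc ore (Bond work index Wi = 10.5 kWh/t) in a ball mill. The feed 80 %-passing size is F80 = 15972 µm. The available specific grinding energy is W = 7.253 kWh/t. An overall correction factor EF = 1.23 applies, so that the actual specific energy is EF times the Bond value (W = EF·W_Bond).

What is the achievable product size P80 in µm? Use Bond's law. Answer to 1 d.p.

P80 = 243.6 µm

Bond: W = 10·Wi·(1/√P80 − 1/√F80)
W_Bond = W / EF = 7.253 / 1.23 = 5.8967 kWh/t
⇒ 1/√P80 = W_Bond/(10 Wi) + 1/√F80
  = 5.8967/(10·10.5) + 1/√15972 = 0.056160 + 0.007913 = 0.064072
P80 = (1/0.064072)² = 15.6074² = 243.59 µm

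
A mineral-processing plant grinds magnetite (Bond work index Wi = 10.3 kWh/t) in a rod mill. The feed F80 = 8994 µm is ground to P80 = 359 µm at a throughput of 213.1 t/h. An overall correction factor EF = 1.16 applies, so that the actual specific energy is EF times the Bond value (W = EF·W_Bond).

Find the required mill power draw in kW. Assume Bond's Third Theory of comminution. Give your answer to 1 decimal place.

W = 10 Wi (1/√P80 − 1/√F80)  [Bond]
W = 10·10.3·(1/√359 − 1/√8994) = 10·10.3·(0.042234) = 4.3501 kWh/t
Apply correction: 4.3501 × 1.16 = 5.0461 kWh/t
P_mill = W·ṁ = 5.0461·213.1 = 1075.3 kW

P = 1075.3 kW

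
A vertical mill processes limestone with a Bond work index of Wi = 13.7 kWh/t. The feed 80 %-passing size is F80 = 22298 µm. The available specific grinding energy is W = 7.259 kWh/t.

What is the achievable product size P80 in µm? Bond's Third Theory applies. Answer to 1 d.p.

P80 = 280.7 µm

W = 10·Wi·[P80^(−½) − F80^(−½)]
1/√P80 = 1/√F80 + W/(10·Wi)
  = 7.2590/(10·13.7) + 1/√22298 = 0.052985 + 0.006697 = 0.059682
P80 = (1/0.059682)² = 16.7554² = 280.74 µm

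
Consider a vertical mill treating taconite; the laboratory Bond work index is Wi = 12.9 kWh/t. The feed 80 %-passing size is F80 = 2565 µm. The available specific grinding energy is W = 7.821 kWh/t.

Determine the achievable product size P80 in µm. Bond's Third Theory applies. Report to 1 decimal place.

W = 10 Wi (1/√P80 − 1/√F80)  [Bond]
⇒ 1/√P80 = W/(10 Wi) + 1/√F80
  = 7.8210/(10·12.9) + 1/√2565 = 0.060628 + 0.019745 = 0.080373
P80 = (1/0.080373)² = 12.4420² = 154.80 µm

P80 = 154.8 µm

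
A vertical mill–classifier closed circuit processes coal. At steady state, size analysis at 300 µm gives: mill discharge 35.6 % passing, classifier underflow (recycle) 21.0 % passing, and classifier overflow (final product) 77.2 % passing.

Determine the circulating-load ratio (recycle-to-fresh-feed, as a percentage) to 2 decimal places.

CL = 284.93 %

Let r = R/F. Size balance at 300 µm:
Fd + Rd = Ru + Fo ⇒ R/F = (o−d)/(d−u)
r = (77.2 − 35.6)/(35.6 − 21.0) = 41.6/14.6 = 2.8493
CL = 100·r = 284.93 %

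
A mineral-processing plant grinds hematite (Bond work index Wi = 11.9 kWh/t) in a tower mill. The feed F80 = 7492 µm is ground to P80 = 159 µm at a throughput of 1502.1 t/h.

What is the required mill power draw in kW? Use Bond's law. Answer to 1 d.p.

P = 12110.7 kW

W = 10 Wi (P80^-0.5 − F80^-0.5)
W = 10·11.9·(1/√159 − 1/√7492) = 10·11.9·(0.067752) = 8.0625 kWh/t
Power = W × throughput = 8.0625 kWh/t × 1502.1 t/h = 12110.7 kW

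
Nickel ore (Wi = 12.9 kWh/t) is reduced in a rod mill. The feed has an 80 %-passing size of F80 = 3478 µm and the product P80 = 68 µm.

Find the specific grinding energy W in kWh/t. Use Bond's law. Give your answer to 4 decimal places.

W = 10·Wi·(P80^(-½) − F80^(-½))
1/√68 = 0.121268;  1/√3478 = 0.016956
W = 10·12.9·(0.121268 − 0.016956) = 13.4562 kWh/t

W = 13.4562 kWh/t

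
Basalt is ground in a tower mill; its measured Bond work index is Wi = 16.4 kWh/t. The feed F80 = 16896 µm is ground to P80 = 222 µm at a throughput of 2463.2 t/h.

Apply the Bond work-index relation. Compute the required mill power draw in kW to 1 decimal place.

W = 10 Wi (1/√P80 − 1/√F80)  [Bond]
W = 10·16.4·(1/√222 − 1/√16896) = 10·16.4·(0.059422) = 9.7453 kWh/t
Mill draw = 9.7453 × 2463.2 = 24004.6 kW

P = 24004.6 kW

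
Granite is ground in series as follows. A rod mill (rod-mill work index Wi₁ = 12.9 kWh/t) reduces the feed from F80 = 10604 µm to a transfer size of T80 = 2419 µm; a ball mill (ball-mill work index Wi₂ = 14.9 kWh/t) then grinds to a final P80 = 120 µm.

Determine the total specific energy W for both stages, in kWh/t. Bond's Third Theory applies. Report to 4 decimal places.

W = 11.9424 kWh/t

W = 10·Wi·(P80^(-½) − F80^(-½))
Stage 1 (10604→2419 µm, Wi₁=12.9): W₁ = 10·12.9·(0.020332 − 0.009711) = 1.3701 kWh/t
Stage 2 (2419→120 µm, Wi₂=14.9): W₂ = 10·14.9·(0.091287 − 0.020332) = 10.5723 kWh/t
W = W₁ + W₂ = 1.3701 + 10.5723 = 11.9424 kWh/t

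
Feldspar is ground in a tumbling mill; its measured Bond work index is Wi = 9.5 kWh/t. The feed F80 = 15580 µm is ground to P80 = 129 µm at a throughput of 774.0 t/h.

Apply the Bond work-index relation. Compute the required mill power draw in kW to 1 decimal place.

Bond:  W = 10 Wi (1/√P − 1/√F)
W = 10·9.5·(1/√129 − 1/√15580) = 10·9.5·(0.080034) = 7.6032 kWh/t
Power = W × throughput = 7.6032 kWh/t × 774.0 t/h = 5884.9 kW

P = 5884.9 kW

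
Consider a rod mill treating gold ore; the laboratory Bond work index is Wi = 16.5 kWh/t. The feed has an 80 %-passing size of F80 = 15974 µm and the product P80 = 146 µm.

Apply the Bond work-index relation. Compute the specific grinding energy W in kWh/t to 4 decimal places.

W = 12.3500 kWh/t

W = 10·Wi·(P80^(-½) − F80^(-½))
1/√146 = 0.082761;  1/√15974 = 0.007912
W = 10·16.5·(0.082761 − 0.007912) = 12.3500 kWh/t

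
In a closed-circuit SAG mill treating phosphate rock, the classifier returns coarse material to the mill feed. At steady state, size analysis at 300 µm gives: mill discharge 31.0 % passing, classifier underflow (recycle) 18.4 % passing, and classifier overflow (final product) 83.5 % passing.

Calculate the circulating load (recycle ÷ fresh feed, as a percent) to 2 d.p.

Mass balance on the −300 µm fraction:
(1+r)d = ru + o → r = (o−d)/(d−u)
r = (83.5 − 31.0)/(31.0 − 18.4) = 52.5/12.6 = 4.1667
CL = 100·r = 416.67 %

CL = 416.67 %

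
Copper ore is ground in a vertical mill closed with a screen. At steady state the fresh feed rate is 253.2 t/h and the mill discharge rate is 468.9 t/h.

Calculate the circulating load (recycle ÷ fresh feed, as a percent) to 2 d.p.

M = F + R at steady state, so:
R = M − F = 468.9 − 253.2 = 215.7 t/h
CL = 100·R/F = 100·215.7/253.2 = 85.19 %

CL = 85.19 %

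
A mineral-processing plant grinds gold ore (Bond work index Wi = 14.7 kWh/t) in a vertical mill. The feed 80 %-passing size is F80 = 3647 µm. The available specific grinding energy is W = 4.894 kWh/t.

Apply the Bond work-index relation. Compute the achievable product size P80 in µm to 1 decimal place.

W_Bond = 10·Wi·(1/√P₈₀ − 1/√F₈₀)
P80^(−½) = W/(10 Wi) + F80^(−½)
  = 4.8940/(10·14.7) + 1/√3647 = 0.033293 + 0.016559 = 0.049851
P80 = (1/0.049851)² = 20.0596² = 402.39 µm

P80 = 402.4 µm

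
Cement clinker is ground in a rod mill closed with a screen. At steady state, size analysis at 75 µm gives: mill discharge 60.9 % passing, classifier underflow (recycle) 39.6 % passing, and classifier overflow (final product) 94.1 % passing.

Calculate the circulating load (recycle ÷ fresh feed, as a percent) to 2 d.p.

Classifier node, passing 75 µm:
d + r·d = r·u + o → r(d−u) = o−d
r = (94.1 − 60.9)/(60.9 − 39.6) = 33.2/21.3 = 1.5587
CL = 100·r = 155.87 %

CL = 155.87 %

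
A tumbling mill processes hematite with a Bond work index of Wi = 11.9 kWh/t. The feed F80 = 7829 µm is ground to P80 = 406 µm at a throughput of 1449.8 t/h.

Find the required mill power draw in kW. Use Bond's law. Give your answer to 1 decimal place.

Bond: W = 10·Wi·(1/√P80 − 1/√F80)
W = 10·11.9·(1/√406 − 1/√7829) = 10·11.9·(0.038327) = 4.5610 kWh/t
Mill draw = 4.5610 × 1449.8 = 6612.5 kW

P = 6612.5 kW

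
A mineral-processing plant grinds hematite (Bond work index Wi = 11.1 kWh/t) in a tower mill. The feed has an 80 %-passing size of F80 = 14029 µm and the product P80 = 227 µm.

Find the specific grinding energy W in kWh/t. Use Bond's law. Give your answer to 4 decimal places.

W = 10 Wi / √P80 − 10 Wi / √F80
1/√227 = 0.066372;  1/√14029 = 0.008443
W = 10·11.1·(0.066372 − 0.008443) = 6.4302 kWh/t

W = 6.4302 kWh/t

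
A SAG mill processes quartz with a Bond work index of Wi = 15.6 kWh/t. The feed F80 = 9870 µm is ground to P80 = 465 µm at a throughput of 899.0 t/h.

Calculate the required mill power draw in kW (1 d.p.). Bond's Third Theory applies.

W = 10 Wi (1/√P80 − 1/√F80)  [Bond]
W = 10·15.6·(1/√465 − 1/√9870) = 10·15.6·(0.036308) = 5.6641 kWh/t
Mill draw = 5.6641 × 899.0 = 5092.0 kW

P = 5092.0 kW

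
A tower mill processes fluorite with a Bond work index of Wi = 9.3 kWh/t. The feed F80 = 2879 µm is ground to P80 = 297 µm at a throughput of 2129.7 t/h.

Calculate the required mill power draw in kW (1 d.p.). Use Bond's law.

P = 7801.4 kW

W = 10·Wi·[P80^(−½) − F80^(−½)]
W = 10·9.3·(1/√297 − 1/√2879) = 10·9.3·(0.039389) = 3.6632 kWh/t
P = W·T = 3.6632·2129.7 = 7801.4 kW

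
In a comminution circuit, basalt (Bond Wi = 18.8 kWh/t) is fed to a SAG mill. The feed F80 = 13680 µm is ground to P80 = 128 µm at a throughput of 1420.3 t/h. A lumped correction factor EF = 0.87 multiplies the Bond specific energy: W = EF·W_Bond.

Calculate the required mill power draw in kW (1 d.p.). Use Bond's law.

P = 18546.8 kW

W = 10 Wi (P80^-0.5 − F80^-0.5)
W = 10·18.8·(1/√128 − 1/√13680) = 10·18.8·(0.079839) = 15.0096 kWh/t
Apply correction: 15.0096 × 0.87 = 13.0584 kWh/t
Mill draw = 13.0584 × 1420.3 = 18546.8 kW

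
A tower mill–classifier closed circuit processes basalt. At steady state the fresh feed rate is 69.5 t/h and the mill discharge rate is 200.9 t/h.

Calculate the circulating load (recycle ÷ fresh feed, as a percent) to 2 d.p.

CL = 189.06 %

M = F + R at steady state, so:
R = M − F = 200.9 − 69.5 = 131.4 t/h
CL = 100·R/F = 100·131.4/69.5 = 189.06 %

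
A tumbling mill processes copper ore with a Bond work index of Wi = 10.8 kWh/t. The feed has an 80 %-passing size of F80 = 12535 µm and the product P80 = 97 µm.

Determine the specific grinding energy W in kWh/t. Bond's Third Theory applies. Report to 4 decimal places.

W = 10 Wi (1/√P80 − 1/√F80)  [Bond]
1/√97 = 0.101535;  1/√12535 = 0.008932
W = 10·10.8·(0.101535 − 0.008932) = 10.0011 kWh/t

W = 10.0011 kWh/t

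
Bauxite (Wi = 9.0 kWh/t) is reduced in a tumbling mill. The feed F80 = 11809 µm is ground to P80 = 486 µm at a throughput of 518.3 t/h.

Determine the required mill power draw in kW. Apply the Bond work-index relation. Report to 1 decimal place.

W = 10 Wi / √P80 − 10 Wi / √F80
W = 10·9.0·(1/√486 − 1/√11809) = 10·9.0·(0.036159) = 3.2543 kWh/t
P = W·T = 3.2543·518.3 = 1686.7 kW

P = 1686.7 kW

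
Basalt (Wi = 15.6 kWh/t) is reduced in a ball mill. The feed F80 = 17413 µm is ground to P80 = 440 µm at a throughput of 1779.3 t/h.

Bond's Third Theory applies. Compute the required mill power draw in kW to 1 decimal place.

P = 11129.2 kW

Bond: W = 10·Wi·(1/√P80 − 1/√F80)
W = 10·15.6·(1/√440 − 1/√17413) = 10·15.6·(0.040095) = 6.2548 kWh/t
P_mill = W·ṁ = 6.2548·1779.3 = 11129.2 kW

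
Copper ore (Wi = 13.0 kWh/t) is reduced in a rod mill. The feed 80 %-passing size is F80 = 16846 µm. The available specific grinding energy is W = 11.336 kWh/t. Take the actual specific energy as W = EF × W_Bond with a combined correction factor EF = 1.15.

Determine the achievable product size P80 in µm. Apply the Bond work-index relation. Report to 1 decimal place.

W = 10 Wi / √P80 − 10 Wi / √F80
W_Bond = W / EF = 11.336 / 1.15 = 9.8574 kWh/t
⇒ 1/√P80 = W_Bond/(10·Wi) + 1/√F80
  = 9.8574/(10·13.0) + 1/√16846 = 0.075826 + 0.007705 = 0.083531
P80 = (1/0.083531)² = 11.9716² = 143.32 µm

P80 = 143.3 µm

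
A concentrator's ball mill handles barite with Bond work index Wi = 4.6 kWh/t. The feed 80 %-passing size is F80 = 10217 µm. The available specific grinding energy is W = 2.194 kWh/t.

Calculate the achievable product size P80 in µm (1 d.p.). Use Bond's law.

P80 = 301.5 µm

W = 10·Wi·[P80^(−½) − F80^(−½)]
⇒ 1/√P80 = W/(10 Wi) + 1/√F80
  = 2.1940/(10·4.6) + 1/√10217 = 0.047696 + 0.009893 = 0.057589
P80 = (1/0.057589)² = 17.3645² = 301.52 µm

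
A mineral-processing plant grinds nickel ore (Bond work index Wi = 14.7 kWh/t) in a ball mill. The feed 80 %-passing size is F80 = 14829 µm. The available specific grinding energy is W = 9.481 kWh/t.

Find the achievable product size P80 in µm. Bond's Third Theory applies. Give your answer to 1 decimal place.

W = 10 Wi (1/√P80 − 1/√F80)  [Bond]
P80^-0.5 = F80^-0.5 + W/(10 Wi)
  = 9.4810/(10·14.7) + 1/√14829 = 0.064497 + 0.008212 = 0.072709
P80 = (1/0.072709)² = 13.7535² = 189.16 µm

P80 = 189.2 µm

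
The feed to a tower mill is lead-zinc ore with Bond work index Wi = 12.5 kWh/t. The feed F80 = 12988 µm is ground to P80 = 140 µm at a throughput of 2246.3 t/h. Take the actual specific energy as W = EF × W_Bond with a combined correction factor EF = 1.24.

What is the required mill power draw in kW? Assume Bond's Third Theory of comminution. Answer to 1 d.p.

W = 10 Wi (1/√P80 − 1/√F80)  [Bond]
W = 10·12.5·(1/√140 − 1/√12988) = 10·12.5·(0.075741) = 9.4676 kWh/t
W_actual = 1.24 × 9.4676 = 11.7398 kWh/t
Power = W × throughput = 11.7398 kWh/t × 2246.3 t/h = 26371.2 kW

P = 26371.2 kW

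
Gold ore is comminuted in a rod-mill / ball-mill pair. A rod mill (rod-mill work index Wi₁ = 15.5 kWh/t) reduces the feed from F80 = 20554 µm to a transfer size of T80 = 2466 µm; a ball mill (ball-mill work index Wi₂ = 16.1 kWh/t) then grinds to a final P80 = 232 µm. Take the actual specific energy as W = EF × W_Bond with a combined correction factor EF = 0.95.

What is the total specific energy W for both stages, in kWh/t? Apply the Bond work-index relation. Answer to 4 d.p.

W = 10 Wi (P80^-0.5 − F80^-0.5)
Stage 1 (20554→2466 µm, Wi₁=15.5): W₁ = 10·15.5·(0.020137 − 0.006975) = 2.0402 kWh/t
Stage 2 (2466→232 µm, Wi₂=16.1): W₂ = 10·16.1·(0.065653 − 0.020137) = 7.3280 kWh/t
W = W₁ + W₂ = 2.0402 + 7.3280 = 9.3682 kWh/t
With EF = 0.95: W = 9.3682·0.95 = 8.8998 kWh/t

W = 8.8998 kWh/t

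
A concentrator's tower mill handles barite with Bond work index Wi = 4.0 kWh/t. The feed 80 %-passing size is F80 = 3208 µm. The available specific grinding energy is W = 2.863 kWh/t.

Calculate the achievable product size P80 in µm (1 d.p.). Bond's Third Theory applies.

Bond:  W = 10 Wi (1/√P − 1/√F)
P80^(−½) = W/(10 Wi) + F80^(−½)
  = 2.8630/(10·4.0) + 1/√3208 = 0.071575 + 0.017656 = 0.089231
P80 = (1/0.089231)² = 11.2069² = 125.59 µm

P80 = 125.6 µm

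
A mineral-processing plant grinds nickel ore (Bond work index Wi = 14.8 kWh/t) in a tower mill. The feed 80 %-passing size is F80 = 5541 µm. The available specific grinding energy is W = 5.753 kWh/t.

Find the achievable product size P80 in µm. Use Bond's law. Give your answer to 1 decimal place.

P80 = 365.5 µm

W = 10·Wi·(P80^(-½) − F80^(-½))
1/√P80 = 1/√F80 + W/(10·Wi)
  = 5.7530/(10·14.8) + 1/√5541 = 0.038872 + 0.013434 = 0.052306
P80 = (1/0.052306)² = 19.1184² = 365.51 µm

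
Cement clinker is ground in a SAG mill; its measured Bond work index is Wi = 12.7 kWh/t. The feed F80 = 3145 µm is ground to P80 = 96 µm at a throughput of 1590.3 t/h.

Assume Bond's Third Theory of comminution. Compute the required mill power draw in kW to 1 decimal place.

W = 10 Wi (P80^-0.5 − F80^-0.5)
W = 10·12.7·(1/√96 − 1/√3145) = 10·12.7·(0.084230) = 10.6973 kWh/t
Mill draw = 10.6973 × 1590.3 = 17011.9 kW

P = 17011.9 kW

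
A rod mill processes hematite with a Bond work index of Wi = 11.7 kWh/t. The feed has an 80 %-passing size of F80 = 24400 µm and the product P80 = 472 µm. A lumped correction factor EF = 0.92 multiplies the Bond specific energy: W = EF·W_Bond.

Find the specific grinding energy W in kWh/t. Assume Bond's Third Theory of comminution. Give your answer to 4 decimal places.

W = 4.2654 kWh/t

W = 10 Wi / √P80 − 10 Wi / √F80
1/√472 = 0.046029;  1/√24400 = 0.006402
W = 10·11.7·(0.046029 − 0.006402) = 4.6363 kWh/t
Corrected W = EF·W_Bond = 0.92·4.6363 = 4.2654 kWh/t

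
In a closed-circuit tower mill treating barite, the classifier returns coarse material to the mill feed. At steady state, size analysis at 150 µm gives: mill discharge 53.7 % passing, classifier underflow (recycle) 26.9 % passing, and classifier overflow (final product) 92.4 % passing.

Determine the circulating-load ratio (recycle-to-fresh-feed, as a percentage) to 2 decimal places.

Classifier node, passing 150 µm:
(1+r)·d = r·u + o ⇒ r = (o−d)/(d−u)
r = (92.4 − 53.7)/(53.7 − 26.9) = 38.7/26.8 = 1.4440
CL = 100·r = 144.40 %

CL = 144.40 %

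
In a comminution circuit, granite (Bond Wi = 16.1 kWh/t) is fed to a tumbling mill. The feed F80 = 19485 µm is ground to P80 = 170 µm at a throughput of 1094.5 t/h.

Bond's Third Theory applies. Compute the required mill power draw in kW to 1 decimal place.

P = 12252.7 kW

W = 10 Wi (1/√P80 − 1/√F80)  [Bond]
W = 10·16.1·(1/√170 − 1/√19485) = 10·16.1·(0.069533) = 11.1947 kWh/t
P = W·T = 11.1947·1094.5 = 12252.7 kW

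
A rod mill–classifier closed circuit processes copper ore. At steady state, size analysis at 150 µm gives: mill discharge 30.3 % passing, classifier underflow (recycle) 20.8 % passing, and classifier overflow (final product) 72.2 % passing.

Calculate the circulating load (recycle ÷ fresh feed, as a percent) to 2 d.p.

Classifier node, passing 150 µm:
r = (o − d)/(d − u)
r = (72.2 − 30.3)/(30.3 − 20.8) = 41.9/9.5 = 4.4105
CL = 100·r = 441.05 %

CL = 441.05 %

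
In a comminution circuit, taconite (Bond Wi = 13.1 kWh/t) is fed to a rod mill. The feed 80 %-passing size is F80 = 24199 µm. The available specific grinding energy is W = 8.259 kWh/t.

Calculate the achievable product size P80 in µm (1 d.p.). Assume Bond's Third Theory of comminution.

W = 10 Wi / √P80 − 10 Wi / √F80
P80^-0.5 = F80^-0.5 + W/(10 Wi)
  = 8.2590/(10·13.1) + 1/√24199 = 0.063046 + 0.006428 = 0.069474
P80 = (1/0.069474)² = 14.3938² = 207.18 µm

P80 = 207.2 µm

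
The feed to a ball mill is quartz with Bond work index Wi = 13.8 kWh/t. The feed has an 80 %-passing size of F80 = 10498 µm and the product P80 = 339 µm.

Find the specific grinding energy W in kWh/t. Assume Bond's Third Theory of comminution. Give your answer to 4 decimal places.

W_Bond = 10·Wi·(1/√P₈₀ − 1/√F₈₀)
1/√339 = 0.054313;  1/√10498 = 0.009760
W = 10·13.8·(0.054313 − 0.009760) = 6.1483 kWh/t

W = 6.1483 kWh/t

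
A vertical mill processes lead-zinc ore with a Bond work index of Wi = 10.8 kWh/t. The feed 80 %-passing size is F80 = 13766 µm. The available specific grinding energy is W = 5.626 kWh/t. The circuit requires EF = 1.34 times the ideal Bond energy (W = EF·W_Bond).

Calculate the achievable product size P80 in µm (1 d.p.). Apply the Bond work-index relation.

P80 = 445.1 µm

Bond: W = 10·Wi·(1/√P80 − 1/√F80)
W_Bond = W / EF = 5.626 / 1.34 = 4.1985 kWh/t
P80^(−½) = W_Bond/(10 Wi) + F80^(−½)
  = 4.1985/(10·10.8) + 1/√13766 = 0.038875 + 0.008523 = 0.047398
P80 = (1/0.047398)² = 21.0979² = 445.12 µm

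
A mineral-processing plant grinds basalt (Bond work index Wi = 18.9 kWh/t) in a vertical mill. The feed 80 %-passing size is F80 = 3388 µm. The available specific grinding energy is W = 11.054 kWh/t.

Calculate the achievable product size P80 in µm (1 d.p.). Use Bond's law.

W = 10·Wi·[P80^(−½) − F80^(−½)]
P80^(−½) = W/(10 Wi) + F80^(−½)
  = 11.0540/(10·18.9) + 1/√3388 = 0.058487 + 0.017180 = 0.075667
P80 = (1/0.075667)² = 13.2158² = 174.66 µm

P80 = 174.7 µm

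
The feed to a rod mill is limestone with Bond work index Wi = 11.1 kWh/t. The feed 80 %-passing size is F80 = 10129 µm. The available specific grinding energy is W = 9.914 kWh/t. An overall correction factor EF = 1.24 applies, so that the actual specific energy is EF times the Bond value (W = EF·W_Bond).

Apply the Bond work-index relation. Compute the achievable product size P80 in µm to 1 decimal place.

P80 = 148.8 µm

Bond: W = 10·Wi·(1/√P80 − 1/√F80)
W_Bond = W / EF = 9.914 / 1.24 = 7.9952 kWh/t
P80^-0.5 = F80^-0.5 + W_Bond/(10 Wi)
  = 7.9952/(10·11.1) + 1/√10129 = 0.072028 + 0.009936 = 0.081965
P80 = (1/0.081965)² = 12.2004² = 148.85 µm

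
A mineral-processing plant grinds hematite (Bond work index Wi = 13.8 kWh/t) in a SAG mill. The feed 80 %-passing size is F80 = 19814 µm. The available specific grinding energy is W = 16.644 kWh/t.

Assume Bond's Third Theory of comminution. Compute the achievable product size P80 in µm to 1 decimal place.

W = 10·Wi·[P80^(−½) − F80^(−½)]
⇒ 1/√P80 = W/(10·Wi) + 1/√F80
  = 16.6440/(10·13.8) + 1/√19814 = 0.120609 + 0.007104 = 0.127713
P80 = (1/0.127713)² = 7.8301² = 61.31 µm

P80 = 61.3 µm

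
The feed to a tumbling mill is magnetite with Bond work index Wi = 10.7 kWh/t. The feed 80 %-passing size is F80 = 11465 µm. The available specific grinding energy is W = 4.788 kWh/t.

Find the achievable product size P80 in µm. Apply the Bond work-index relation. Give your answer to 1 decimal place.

P80 = 341.8 µm

W = 10 Wi (1/√P80 − 1/√F80)  [Bond]
P80^-0.5 = F80^-0.5 + W/(10 Wi)
  = 4.7880/(10·10.7) + 1/√11465 = 0.044748 + 0.009339 = 0.054087
P80 = (1/0.054087)² = 18.4888² = 341.83 µm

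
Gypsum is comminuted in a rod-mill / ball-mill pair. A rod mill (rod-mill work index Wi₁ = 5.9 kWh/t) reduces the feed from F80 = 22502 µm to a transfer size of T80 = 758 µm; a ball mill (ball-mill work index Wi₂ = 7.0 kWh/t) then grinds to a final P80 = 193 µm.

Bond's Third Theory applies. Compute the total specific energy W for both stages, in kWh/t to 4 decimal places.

W = 4.2459 kWh/t

W = 10 Wi (1/√P80 − 1/√F80)  [Bond]
Stage 1 (22502→758 µm, Wi₁=5.9): W₁ = 10·5.9·(0.036322 − 0.006666) = 1.7497 kWh/t
Stage 2 (758→193 µm, Wi₂=7.0): W₂ = 10·7.0·(0.071982 − 0.036322) = 2.4962 kWh/t
W = W₁ + W₂ = 1.7497 + 2.4962 = 4.2459 kWh/t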